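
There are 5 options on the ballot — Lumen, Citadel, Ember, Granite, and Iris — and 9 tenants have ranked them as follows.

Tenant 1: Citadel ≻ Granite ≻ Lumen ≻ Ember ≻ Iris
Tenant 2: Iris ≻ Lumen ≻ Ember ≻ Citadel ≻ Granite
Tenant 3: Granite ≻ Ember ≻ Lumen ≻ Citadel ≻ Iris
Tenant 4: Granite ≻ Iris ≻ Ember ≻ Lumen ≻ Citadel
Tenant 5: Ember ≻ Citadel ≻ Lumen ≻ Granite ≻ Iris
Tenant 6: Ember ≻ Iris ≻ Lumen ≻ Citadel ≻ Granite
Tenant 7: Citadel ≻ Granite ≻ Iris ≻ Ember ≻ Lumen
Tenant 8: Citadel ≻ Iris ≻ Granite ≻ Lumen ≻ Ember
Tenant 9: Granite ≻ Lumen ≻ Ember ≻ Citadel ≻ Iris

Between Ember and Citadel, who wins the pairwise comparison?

Ember

Ballots ranking Ember above Citadel: 6.
Ballots ranking Citadel above Ember: 3.
Ember wins the head-to-head, 6–3.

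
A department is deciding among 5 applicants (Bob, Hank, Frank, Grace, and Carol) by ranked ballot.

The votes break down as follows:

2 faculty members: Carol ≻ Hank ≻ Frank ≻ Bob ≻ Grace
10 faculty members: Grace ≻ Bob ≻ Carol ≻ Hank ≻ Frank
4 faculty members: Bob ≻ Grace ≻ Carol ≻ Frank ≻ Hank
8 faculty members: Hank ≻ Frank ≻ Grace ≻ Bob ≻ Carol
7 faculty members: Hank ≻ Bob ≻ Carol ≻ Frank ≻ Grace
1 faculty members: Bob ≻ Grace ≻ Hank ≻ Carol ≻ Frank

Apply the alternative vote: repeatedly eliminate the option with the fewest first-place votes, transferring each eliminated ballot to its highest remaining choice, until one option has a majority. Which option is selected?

Round 1: Hank 15, Grace 10, Bob 5, Carol 2, Frank 0. Frank has the fewest and is eliminated.
Round 2: Hank 15, Grace 10, Bob 5, Carol 2. Carol has the fewest and is eliminated.
Round 3: Hank 17, Grace 10, Bob 5. Hank has a majority.

Hank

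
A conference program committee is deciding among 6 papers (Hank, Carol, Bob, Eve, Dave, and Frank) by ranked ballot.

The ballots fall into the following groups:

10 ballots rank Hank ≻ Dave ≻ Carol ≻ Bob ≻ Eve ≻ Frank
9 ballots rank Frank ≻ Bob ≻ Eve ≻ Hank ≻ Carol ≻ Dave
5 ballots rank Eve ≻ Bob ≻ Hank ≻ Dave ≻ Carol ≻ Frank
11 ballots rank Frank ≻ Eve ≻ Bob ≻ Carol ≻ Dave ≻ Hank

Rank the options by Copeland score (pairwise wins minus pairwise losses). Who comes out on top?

Frank

Pairwise results:
  Hank vs Carol: Hank wins 24–11.
  Hank vs Bob: Bob wins 25–10.
  Hank vs Eve: Eve wins 25–10.
  Hank vs Dave: Hank wins 24–11.
  Hank vs Frank: Frank wins 20–15.
  Carol vs Bob: Bob wins 25–10.
  Carol vs Eve: Eve wins 25–10.
  Carol vs Dave: Carol wins 20–15.
  Carol vs Frank: Frank wins 20–15.
  Bob vs Eve: Bob wins 19–16.
  Bob vs Dave: Bob wins 25–10.
  Bob vs Frank: Frank wins 20–15.
  Eve vs Dave: Eve wins 25–10.
  Eve vs Frank: Frank wins 20–15.
  Dave vs Frank: Frank wins 20–15.
Copeland scores (wins − losses):
  Hank: 2 − 3 = -1
  Carol: 1 − 4 = -3
  Bob: 4 − 1 = 3
  Eve: 3 − 2 = 1
  Dave: 0 − 5 = -5
  Frank: 5 − 0 = 5
Frank has the best Copeland score.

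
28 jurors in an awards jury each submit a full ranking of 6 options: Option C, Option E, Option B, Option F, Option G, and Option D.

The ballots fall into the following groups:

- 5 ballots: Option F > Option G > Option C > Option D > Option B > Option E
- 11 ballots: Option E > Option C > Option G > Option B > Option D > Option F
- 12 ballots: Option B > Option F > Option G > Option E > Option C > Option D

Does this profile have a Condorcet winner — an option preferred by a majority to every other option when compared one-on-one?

Head-to-head results (28 voters total):
Option C vs Option E: Option E wins 23–5.
Option C vs Option B: Option C wins 16–12.
Option C vs Option F: Option F wins 17–11.
Option C vs Option G: Option G wins 17–11.
Option C vs Option D: Option C wins 28–0.
Option E vs Option B: Option B wins 17–11.
Option E vs Option F: Option F wins 17–11.
Option E vs Option G: Option G wins 17–11.
Option E vs Option D: Option E wins 23–5.
Option B vs Option F: Option B wins 23–5.
Option B vs Option G: Option G wins 16–12.
Option B vs Option D: Option B wins 23–5.
Option F vs Option G: Option F wins 17–11.
Option F vs Option D: Option F wins 17–11.
Option G vs Option D: Option G wins 28–0.
No candidate beats all others: Option C beats Option B beats Option E beats Option C, a majority cycle.

No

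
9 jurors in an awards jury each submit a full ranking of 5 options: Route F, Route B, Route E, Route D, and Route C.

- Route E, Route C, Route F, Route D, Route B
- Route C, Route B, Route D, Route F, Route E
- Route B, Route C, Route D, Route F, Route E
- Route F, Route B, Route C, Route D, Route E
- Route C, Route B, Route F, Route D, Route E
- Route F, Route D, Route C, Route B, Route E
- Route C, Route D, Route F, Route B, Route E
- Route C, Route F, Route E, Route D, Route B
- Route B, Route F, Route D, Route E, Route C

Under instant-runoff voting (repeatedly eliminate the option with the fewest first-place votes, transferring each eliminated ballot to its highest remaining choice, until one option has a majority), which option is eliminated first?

Route D

Round 1: Route C 4, Route F 2, Route B 2, Route E 1, Route D 0. Route D has the fewest and is eliminated.
Round 2: Route C 4, Route F 2, Route B 2, Route E 1. Route E has the fewest and is eliminated.
Round 3: Route C 5, Route F 2, Route B 2. Route C has a majority.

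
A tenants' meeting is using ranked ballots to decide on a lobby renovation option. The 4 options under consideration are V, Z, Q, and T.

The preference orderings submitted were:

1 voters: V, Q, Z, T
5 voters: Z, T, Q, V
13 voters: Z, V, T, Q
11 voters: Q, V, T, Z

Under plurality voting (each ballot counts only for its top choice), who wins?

Z

First-place vote totals:
  V: 1
  Z: 18
  Q: 11
  T: 0
Z has the most first-place votes.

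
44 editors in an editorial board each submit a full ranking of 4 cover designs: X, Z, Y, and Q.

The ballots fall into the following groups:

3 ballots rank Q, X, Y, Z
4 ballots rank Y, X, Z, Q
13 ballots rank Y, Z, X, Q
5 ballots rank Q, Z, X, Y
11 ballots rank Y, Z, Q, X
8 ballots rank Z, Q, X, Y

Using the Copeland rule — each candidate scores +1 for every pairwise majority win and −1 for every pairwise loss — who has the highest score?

Pairwise results:
  X vs Z: Z wins 37–7.
  X vs Y: Y wins 28–16.
  X vs Q: Q wins 27–17.
  Z vs Y: Y wins 31–13.
  Z vs Q: Z wins 36–8.
  Y vs Q: Y wins 28–16.
Copeland scores (wins − losses):
  X: 0 − 3 = -3
  Z: 2 − 1 = 1
  Y: 3 − 0 = 3
  Q: 1 − 2 = -1
Y has the best Copeland score.

Y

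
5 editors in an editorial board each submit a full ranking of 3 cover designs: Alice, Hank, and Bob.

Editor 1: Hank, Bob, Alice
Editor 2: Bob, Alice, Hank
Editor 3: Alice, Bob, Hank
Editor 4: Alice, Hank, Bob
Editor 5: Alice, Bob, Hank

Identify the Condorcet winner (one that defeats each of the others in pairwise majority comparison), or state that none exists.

Alice

Head-to-head results (5 voters total):
Alice vs Hank: Alice wins 4–1.
Alice vs Bob: Alice wins 3–2.
Hank vs Bob: Bob wins 3–2.
Alice beats each rival — Hank (4–1), Bob (3–2) — so Alice is the Condorcet winner.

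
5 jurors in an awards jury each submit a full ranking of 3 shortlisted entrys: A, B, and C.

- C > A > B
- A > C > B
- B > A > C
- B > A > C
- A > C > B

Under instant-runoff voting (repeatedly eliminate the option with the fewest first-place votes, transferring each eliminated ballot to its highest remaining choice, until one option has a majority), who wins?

A

Round 1: A 2, B 2, C 1. C has the fewest and is eliminated.
Round 2: A 3, B 2. A has a majority.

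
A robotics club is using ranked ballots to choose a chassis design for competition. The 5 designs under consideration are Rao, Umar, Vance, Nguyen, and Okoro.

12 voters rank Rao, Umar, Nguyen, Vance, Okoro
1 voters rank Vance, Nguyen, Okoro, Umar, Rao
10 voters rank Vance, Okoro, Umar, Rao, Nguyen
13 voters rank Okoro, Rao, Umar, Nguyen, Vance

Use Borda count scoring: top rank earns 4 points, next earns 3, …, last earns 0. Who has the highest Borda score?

Rao

Borda scores:
  Rao: 12·4 + 0 + 10·1 + 13·3 = 97
  Umar: 12·3 + 1 + 10·2 + 13·2 = 83
  Vance: 12·1 + 4 + 10·4 + 13·0 = 56
  Nguyen: 12·2 + 3 + 10·0 + 13·1 = 40
  Okoro: 12·0 + 2 + 10·3 + 13·4 = 84
Rao has the highest total.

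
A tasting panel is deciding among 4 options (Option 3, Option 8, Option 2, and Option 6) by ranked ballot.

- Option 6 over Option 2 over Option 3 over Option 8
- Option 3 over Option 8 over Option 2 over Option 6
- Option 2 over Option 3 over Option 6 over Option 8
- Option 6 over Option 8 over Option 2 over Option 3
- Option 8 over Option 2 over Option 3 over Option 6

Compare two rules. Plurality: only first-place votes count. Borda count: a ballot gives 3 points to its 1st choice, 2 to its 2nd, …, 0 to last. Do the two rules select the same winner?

No

Plurality first-place counts: Option 3 1, Option 8 1, Option 2 1, Option 6 2 → Option 6.
Borda totals: Option 3 7, Option 8 7, Option 2 9, Option 6 7 → Option 2.
The two rules disagree: plurality picks Option 6, Borda picks Option 2.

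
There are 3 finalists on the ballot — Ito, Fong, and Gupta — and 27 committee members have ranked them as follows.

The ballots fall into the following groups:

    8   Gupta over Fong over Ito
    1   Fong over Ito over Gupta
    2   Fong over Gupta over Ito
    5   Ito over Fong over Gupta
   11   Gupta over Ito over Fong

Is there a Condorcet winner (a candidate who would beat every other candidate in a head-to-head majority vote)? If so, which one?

Head-to-head results (27 voters total):
Ito vs Fong: Ito wins 16–11.
Ito vs Gupta: Gupta wins 21–6.
Fong vs Gupta: Gupta wins 19–8.
Gupta beats each rival — Ito (21–6), Fong (19–8) — so Gupta is the Condorcet winner.

Gupta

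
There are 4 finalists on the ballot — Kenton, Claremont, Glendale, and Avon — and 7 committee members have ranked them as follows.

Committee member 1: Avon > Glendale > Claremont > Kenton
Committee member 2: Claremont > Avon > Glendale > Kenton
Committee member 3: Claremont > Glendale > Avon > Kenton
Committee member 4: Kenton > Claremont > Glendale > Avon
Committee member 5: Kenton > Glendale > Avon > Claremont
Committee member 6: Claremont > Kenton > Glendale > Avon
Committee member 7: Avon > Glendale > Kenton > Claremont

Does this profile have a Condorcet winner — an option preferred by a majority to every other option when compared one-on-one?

Head-to-head results (7 voters total):
Kenton vs Claremont: Claremont wins 4–3.
Kenton vs Glendale: Glendale wins 4–3.
Kenton vs Avon: Avon wins 4–3.
Claremont vs Glendale: Claremont wins 4–3.
Claremont vs Avon: Claremont wins 4–3.
Glendale vs Avon: Glendale wins 4–3.
Claremont beats each rival — Kenton (4–3), Glendale (4–3), Avon (4–3) — so Claremont is the Condorcet winner.

Yes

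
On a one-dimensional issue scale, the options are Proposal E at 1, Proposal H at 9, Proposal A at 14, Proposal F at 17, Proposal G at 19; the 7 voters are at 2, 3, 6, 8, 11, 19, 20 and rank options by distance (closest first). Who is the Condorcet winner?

With single-peaked preferences on a line, the Condorcet winner is the candidate closest to the median voter.
The median voter (position 8) is closest to Proposal H at 9.
Check: Proposal H vs Proposal G — voters closer to Proposal H: 5 of 7.

Proposal H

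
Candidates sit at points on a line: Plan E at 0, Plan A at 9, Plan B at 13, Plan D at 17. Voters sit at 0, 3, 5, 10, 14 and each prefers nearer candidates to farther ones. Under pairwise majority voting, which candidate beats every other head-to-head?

With single-peaked preferences on a line, the Condorcet winner is the candidate closest to the median voter.
The median voter (position 5) is closest to Plan A at 9.
Check: Plan A vs Plan E — voters closer to Plan A: 3 of 5.

Plan A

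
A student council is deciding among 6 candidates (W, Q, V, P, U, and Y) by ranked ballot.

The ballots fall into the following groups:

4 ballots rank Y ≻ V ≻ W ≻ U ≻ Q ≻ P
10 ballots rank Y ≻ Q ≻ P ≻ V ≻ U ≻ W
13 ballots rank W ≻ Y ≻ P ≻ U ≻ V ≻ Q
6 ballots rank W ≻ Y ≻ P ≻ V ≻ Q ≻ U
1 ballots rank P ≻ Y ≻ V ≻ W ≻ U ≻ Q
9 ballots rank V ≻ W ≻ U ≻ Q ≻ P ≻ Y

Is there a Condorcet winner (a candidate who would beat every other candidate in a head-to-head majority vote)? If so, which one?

Head-to-head results (43 voters total):
W vs Q: W wins 33–10.
W vs V: V wins 24–19.
W vs P: W wins 32–11.
W vs U: W wins 33–10.
W vs Y: W wins 28–15.
Q vs V: V wins 33–10.
Q vs P: Q wins 23–20.
Q vs U: U wins 27–16.
Q vs Y: Y wins 34–9.
V vs P: P wins 30–13.
V vs U: V wins 30–13.
V vs Y: Y wins 34–9.
P vs U: P wins 30–13.
P vs Y: Y wins 33–10.
U vs Y: Y wins 34–9.
No candidate beats all others: W beats P beats V beats W, a majority cycle.

No Condorcet winner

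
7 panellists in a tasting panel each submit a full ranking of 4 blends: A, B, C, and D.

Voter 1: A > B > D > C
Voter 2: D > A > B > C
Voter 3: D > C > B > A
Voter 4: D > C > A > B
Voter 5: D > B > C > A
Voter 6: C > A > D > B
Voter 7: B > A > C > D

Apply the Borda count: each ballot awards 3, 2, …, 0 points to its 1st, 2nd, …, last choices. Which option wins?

Borda scores:
  A: 3 + 2 + 0 + 1 + 0 + 2 + 2 = 10
  B: 2 + 1 + 1 + 0 + 2 + 0 + 3 = 9
  C: 0 + 0 + 2 + 2 + 1 + 3 + 1 = 9
  D: 1 + 3 + 3 + 3 + 3 + 1 + 0 = 14
D has the highest total.

D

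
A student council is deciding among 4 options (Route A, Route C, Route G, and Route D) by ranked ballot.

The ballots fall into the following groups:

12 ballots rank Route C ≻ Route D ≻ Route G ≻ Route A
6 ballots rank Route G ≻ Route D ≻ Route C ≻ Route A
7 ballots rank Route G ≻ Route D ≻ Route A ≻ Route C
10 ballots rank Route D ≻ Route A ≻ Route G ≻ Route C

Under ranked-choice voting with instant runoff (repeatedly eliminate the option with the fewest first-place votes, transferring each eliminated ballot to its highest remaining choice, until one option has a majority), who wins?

Round 1: Route G 13, Route C 12, Route D 10, Route A 0. Route A has the fewest and is eliminated.
Round 2: Route G 13, Route C 12, Route D 10. Route D has the fewest and is eliminated.
Round 3: Route G 23, Route C 12. Route G has a majority.

Route G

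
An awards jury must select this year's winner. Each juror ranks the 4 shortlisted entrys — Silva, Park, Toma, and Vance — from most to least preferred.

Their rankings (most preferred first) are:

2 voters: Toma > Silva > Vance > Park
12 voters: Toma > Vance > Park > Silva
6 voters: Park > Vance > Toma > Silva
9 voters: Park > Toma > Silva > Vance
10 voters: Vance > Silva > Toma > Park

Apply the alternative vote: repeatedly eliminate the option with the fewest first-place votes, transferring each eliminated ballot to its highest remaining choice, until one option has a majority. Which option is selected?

Round 1: Park 15, Toma 14, Vance 10, Silva 0. Silva has the fewest and is eliminated.
Round 2: Park 15, Toma 14, Vance 10. Vance has the fewest and is eliminated.
Round 3: Toma 24, Park 15. Toma has a majority.

Toma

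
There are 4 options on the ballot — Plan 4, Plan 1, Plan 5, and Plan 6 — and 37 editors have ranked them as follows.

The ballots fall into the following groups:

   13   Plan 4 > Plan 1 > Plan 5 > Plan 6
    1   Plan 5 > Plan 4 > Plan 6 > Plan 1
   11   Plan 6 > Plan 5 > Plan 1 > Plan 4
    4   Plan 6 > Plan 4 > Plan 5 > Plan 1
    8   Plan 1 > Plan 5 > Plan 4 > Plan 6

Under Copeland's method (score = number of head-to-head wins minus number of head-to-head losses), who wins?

Plan 1

Pairwise results:
  Plan 4 vs Plan 1: Plan 1 wins 19–18.
  Plan 4 vs Plan 5: Plan 5 wins 20–17.
  Plan 4 vs Plan 6: Plan 4 wins 22–15.
  Plan 1 vs Plan 5: Plan 1 wins 21–16.
  Plan 1 vs Plan 6: Plan 1 wins 21–16.
  Plan 5 vs Plan 6: Plan 5 wins 22–15.
Copeland scores (wins − losses):
  Plan 4: 1 − 2 = -1
  Plan 1: 3 − 0 = 3
  Plan 5: 2 − 1 = 1
  Plan 6: 0 − 3 = -3
Plan 1 has the best Copeland score.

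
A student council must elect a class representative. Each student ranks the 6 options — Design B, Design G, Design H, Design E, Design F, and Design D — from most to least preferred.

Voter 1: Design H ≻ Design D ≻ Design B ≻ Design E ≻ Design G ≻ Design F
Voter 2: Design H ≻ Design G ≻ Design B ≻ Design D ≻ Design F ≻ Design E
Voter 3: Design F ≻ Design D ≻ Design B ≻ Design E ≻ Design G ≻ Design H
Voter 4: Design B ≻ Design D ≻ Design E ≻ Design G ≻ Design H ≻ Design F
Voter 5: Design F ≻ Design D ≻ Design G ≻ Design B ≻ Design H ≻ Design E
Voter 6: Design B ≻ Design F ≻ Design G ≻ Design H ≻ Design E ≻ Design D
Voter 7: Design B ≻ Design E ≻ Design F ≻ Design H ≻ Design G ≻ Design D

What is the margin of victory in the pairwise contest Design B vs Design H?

3

Ballots ranking Design B above Design H: 5.
Ballots ranking Design H above Design B: 2.
Design B wins 5–2, a margin of 3.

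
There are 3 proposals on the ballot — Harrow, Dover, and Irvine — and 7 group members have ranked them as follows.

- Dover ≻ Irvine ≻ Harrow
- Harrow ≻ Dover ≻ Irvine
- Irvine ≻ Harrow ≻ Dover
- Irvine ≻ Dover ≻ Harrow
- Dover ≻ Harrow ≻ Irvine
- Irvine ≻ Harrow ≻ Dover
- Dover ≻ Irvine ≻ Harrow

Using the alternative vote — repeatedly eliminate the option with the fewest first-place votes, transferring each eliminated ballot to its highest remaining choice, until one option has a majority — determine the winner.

Round 1: Dover 3, Irvine 3, Harrow 1. Harrow has the fewest and is eliminated.
Round 2: Dover 4, Irvine 3. Dover has a majority.

Dover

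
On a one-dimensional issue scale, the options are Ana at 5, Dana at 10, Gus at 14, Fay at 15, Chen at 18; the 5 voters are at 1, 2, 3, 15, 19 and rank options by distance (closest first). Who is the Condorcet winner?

Ana

With single-peaked preferences on a line, the Condorcet winner is the candidate closest to the median voter.
The median voter (position 3) is closest to Ana at 5.
Check: Ana vs Fay — voters closer to Ana: 3 of 5.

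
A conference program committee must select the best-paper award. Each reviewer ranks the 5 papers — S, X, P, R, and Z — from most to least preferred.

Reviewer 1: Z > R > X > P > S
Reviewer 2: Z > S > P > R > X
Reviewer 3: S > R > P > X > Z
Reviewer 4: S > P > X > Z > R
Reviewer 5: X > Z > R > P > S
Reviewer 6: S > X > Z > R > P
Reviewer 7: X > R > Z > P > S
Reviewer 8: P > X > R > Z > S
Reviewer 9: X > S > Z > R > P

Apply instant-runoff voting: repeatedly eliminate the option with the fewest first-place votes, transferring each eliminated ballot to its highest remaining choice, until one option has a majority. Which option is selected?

X

Round 1: S 3, X 3, Z 2, P 1, R 0. R has the fewest and is eliminated.
Round 2: S 3, X 3, Z 2, P 1. P has the fewest and is eliminated.
Round 3: X 4, S 3, Z 2. Z has the fewest and is eliminated.
Round 4: X 5, S 4. X has a majority.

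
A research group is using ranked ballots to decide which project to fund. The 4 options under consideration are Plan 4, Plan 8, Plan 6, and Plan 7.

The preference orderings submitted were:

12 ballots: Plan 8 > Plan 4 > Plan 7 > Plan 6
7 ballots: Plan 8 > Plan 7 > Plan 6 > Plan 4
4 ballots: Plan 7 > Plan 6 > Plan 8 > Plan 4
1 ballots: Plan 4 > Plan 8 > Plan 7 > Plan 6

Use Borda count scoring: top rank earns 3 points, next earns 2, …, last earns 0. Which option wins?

Plan 8

Borda scores:
  Plan 4: 12·2 + 7·0 + 4·0 + 3 = 27
  Plan 8: 12·3 + 7·3 + 4·1 + 2 = 63
  Plan 6: 12·0 + 7·1 + 4·2 + 0 = 15
  Plan 7: 12·1 + 7·2 + 4·3 + 1 = 39
Plan 8 has the highest total.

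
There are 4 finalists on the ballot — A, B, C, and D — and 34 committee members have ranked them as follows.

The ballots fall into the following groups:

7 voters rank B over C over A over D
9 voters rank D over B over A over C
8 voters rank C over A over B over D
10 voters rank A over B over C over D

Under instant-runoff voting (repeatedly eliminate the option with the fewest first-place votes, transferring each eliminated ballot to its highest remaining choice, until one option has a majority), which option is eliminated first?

B

Round 1: A 10, D 9, C 8, B 7. B has the fewest and is eliminated.
Round 2: C 15, A 10, D 9. D has the fewest and is eliminated.
Round 3: A 19, C 15. A has a majority.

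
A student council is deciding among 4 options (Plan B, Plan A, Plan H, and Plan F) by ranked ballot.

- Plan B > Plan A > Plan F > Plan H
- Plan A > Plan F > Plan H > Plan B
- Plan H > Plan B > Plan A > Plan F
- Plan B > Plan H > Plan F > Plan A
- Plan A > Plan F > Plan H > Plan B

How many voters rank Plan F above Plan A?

1

Ballots ranking Plan F above Plan A: 1.
Ballots ranking Plan A above Plan F: 4.
So 1 of 5 voters prefer Plan F to Plan A.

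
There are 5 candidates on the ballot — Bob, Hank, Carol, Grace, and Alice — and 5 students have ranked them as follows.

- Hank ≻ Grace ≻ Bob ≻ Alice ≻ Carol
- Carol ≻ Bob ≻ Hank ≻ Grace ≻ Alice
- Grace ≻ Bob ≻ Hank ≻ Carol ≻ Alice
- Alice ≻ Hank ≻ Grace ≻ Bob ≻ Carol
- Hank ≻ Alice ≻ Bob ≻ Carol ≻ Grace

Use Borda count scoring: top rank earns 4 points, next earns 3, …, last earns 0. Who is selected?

Borda scores:
  Bob: 2 + 3 + 3 + 1 + 2 = 11
  Hank: 4 + 2 + 2 + 3 + 4 = 15
  Carol: 0 + 4 + 1 + 0 + 1 = 6
  Grace: 3 + 1 + 4 + 2 + 0 = 10
  Alice: 1 + 0 + 0 + 4 + 3 = 8
Hank has the highest total.

Hank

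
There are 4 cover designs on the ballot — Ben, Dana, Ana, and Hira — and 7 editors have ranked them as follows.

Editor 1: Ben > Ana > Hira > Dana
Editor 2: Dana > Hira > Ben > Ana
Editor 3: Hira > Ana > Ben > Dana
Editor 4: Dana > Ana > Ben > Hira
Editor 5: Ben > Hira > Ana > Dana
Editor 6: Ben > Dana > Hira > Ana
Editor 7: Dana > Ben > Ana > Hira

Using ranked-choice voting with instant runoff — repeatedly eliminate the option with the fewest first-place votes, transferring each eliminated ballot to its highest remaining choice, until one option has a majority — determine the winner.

Round 1: Ben 3, Dana 3, Hira 1, Ana 0. Ana has the fewest and is eliminated.
Round 2: Ben 3, Dana 3, Hira 1. Hira has the fewest and is eliminated.
Round 3: Ben 4, Dana 3. Ben has a majority.

Ben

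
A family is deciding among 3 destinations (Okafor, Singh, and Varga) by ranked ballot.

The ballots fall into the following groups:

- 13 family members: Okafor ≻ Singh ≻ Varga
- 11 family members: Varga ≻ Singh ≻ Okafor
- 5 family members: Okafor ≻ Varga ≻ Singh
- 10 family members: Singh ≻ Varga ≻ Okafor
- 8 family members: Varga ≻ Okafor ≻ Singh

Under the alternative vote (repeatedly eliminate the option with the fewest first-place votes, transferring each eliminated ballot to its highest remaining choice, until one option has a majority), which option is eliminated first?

Round 1: Varga 19, Okafor 18, Singh 10. Singh has the fewest and is eliminated.
Round 2: Varga 29, Okafor 18. Varga has a majority.

Singh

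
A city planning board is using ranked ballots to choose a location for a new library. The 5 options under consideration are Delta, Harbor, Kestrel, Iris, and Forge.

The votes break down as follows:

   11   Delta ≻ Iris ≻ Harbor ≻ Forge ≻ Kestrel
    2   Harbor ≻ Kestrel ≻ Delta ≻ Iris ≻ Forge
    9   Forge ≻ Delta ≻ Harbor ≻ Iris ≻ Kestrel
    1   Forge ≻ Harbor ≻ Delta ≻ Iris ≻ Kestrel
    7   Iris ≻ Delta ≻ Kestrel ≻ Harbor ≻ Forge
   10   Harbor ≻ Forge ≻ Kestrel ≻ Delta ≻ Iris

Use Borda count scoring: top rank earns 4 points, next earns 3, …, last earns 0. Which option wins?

Borda scores:
  Delta: 11·4 + 2·2 + 9·3 + 2 + 7·3 + 10·1 = 108
  Harbor: 11·2 + 2·4 + 9·2 + 3 + 7·1 + 10·4 = 98
  Kestrel: 11·0 + 2·3 + 9·0 + 0 + 7·2 + 10·2 = 40
  Iris: 11·3 + 2·1 + 9·1 + 1 + 7·4 + 10·0 = 73
  Forge: 11·1 + 2·0 + 9·4 + 4 + 7·0 + 10·3 = 81
Delta has the highest total.

Delta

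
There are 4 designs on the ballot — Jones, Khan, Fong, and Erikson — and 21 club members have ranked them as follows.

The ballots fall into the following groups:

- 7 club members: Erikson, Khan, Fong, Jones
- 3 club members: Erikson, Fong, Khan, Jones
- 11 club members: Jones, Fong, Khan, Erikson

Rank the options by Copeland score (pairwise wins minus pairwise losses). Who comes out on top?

Pairwise results:
  Jones vs Khan: Jones wins 11–10.
  Jones vs Fong: Jones wins 11–10.
  Jones vs Erikson: Jones wins 11–10.
  Khan vs Fong: Fong wins 14–7.
  Khan vs Erikson: Khan wins 11–10.
  Fong vs Erikson: Fong wins 11–10.
Copeland scores (wins − losses):
  Jones: 3 − 0 = 3
  Khan: 1 − 2 = -1
  Fong: 2 − 1 = 1
  Erikson: 0 − 3 = -3
Jones has the best Copeland score.

Jones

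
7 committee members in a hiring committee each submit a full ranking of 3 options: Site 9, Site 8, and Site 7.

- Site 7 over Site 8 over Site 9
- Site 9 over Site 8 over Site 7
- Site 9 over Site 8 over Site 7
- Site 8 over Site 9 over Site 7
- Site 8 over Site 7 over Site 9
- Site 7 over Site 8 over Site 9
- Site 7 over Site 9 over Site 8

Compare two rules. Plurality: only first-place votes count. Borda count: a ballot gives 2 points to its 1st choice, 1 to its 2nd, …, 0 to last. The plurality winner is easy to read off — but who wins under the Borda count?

Site 8

Plurality first-place counts: Site 9 2, Site 8 2, Site 7 3 → Site 7.
Borda totals: Site 9 6, Site 8 8, Site 7 7 → Site 8.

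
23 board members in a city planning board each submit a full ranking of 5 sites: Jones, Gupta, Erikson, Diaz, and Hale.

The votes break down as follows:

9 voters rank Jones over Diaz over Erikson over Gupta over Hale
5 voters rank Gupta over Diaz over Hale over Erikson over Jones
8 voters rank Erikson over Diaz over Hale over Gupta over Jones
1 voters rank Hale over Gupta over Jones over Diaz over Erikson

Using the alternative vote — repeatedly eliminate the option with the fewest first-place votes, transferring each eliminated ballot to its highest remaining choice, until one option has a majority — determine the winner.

Erikson

Round 1: Jones 9, Erikson 8, Gupta 5, Hale 1, Diaz 0. Diaz has the fewest and is eliminated.
Round 2: Jones 9, Erikson 8, Gupta 5, Hale 1. Hale has the fewest and is eliminated.
Round 3: Jones 9, Erikson 8, Gupta 6. Gupta has the fewest and is eliminated.
Round 4: Erikson 13, Jones 10. Erikson has a majority.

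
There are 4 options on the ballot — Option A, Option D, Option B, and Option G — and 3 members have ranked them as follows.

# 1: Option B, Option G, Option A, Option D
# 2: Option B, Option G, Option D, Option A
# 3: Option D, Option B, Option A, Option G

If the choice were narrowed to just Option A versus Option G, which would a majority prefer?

Ballots ranking Option A above Option G: 1.
Ballots ranking Option G above Option A: 2.
Option G wins the head-to-head, 2–1.

Option G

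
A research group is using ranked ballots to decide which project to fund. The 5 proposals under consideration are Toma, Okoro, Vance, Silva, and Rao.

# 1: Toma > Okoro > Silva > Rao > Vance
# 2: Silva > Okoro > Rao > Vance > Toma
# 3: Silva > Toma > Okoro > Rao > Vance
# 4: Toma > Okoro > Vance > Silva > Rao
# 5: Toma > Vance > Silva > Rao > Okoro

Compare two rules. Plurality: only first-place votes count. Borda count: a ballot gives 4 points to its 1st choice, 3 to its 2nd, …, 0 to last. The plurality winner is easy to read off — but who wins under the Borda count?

Plurality first-place counts: Toma 3, Okoro 0, Vance 0, Silva 2, Rao 0 → Toma.
Borda totals: Toma 15, Okoro 11, Vance 6, Silva 13, Rao 5 → Toma.

Toma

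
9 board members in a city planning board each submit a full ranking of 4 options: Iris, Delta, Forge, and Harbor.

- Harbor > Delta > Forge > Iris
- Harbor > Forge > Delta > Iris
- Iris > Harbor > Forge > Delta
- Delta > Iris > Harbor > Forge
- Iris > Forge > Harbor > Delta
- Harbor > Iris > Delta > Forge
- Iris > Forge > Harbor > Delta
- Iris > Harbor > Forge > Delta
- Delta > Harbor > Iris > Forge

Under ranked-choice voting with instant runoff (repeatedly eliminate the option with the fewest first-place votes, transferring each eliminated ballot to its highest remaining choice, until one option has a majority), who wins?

Iris

Round 1: Iris 4, Harbor 3, Delta 2, Forge 0. Forge has the fewest and is eliminated.
Round 2: Iris 4, Harbor 3, Delta 2. Delta has the fewest and is eliminated.
Round 3: Iris 5, Harbor 4. Iris has a majority.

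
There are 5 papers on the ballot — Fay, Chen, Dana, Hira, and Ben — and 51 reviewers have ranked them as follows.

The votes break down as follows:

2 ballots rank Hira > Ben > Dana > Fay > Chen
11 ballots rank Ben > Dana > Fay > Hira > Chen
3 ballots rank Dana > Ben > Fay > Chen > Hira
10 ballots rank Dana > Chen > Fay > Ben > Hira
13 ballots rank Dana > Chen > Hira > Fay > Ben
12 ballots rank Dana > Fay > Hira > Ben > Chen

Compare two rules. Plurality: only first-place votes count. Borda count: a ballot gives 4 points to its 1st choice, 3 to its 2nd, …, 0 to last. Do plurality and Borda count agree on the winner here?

Yes

Plurality first-place counts: Fay 0, Chen 0, Dana 38, Hira 2, Ben 11 → Dana.
Borda totals: Fay 99, Chen 72, Dana 189, Hira 69, Ben 81 → Dana.
The two rules agree on Dana.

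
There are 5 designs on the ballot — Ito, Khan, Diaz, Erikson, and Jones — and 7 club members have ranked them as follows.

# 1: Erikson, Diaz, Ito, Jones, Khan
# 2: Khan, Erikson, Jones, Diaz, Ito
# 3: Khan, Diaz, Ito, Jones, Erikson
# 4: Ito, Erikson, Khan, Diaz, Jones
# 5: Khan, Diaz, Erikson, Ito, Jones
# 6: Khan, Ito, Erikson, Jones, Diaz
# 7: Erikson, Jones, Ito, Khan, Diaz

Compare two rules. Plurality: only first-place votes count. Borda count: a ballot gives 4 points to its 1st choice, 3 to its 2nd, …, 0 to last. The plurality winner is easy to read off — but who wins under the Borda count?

Plurality first-place counts: Ito 1, Khan 4, Diaz 0, Erikson 2, Jones 0 → Khan.
Borda totals: Ito 14, Khan 19, Diaz 11, Erikson 18, Jones 8 → Khan.

Khan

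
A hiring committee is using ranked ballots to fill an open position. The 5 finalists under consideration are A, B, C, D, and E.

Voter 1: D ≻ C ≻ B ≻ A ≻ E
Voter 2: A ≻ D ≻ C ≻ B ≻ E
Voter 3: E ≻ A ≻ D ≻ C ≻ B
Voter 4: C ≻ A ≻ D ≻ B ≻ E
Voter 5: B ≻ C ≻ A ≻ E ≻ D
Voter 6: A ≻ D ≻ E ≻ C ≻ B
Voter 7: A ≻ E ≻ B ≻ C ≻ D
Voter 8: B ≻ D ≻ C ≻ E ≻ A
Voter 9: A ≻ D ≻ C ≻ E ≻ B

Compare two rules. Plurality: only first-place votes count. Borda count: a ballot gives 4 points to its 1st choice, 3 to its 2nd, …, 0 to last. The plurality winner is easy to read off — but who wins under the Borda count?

A

Plurality first-place counts: A 4, B 2, C 1, D 1, E 1 → A.
Borda totals: A 25, B 14, C 19, D 20, E 12 → A.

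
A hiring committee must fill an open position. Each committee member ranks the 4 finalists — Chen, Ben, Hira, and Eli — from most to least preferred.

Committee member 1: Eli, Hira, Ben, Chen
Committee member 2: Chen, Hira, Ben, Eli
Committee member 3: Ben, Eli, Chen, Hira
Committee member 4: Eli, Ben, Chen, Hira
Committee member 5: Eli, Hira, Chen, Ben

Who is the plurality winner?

Eli

First-place vote totals:
  Chen: 1
  Ben: 1
  Hira: 0
  Eli: 3
Eli has the most first-place votes.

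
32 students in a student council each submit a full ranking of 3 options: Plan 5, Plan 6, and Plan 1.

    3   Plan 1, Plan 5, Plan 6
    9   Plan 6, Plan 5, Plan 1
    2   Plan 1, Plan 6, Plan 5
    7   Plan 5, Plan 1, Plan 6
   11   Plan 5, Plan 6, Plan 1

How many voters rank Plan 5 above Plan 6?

21

Ballots ranking Plan 5 above Plan 6: 3+7+11 = 21.
Ballots ranking Plan 6 above Plan 5: 9+2 = 11.
So 21 of 32 voters prefer Plan 5 to Plan 6.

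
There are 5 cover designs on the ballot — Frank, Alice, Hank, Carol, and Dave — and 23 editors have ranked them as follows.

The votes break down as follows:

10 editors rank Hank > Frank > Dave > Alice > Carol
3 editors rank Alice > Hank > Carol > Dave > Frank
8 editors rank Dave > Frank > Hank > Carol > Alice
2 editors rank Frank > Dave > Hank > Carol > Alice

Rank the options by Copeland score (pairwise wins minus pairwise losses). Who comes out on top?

Hank

Pairwise results:
  Frank vs Alice: Frank wins 20–3.
  Frank vs Hank: Hank wins 13–10.
  Frank vs Carol: Frank wins 20–3.
  Frank vs Dave: Frank wins 12–11.
  Alice vs Hank: Hank wins 20–3.
  Alice vs Carol: Alice wins 13–10.
  Alice vs Dave: Dave wins 20–3.
  Hank vs Carol: Hank wins 23–0.
  Hank vs Dave: Hank wins 13–10.
  Carol vs Dave: Dave wins 20–3.
Copeland scores (wins − losses):
  Frank: 3 − 1 = 2
  Alice: 1 − 3 = -2
  Hank: 4 − 0 = 4
  Carol: 0 − 4 = -4
  Dave: 2 − 2 = 0
Hank has the best Copeland score.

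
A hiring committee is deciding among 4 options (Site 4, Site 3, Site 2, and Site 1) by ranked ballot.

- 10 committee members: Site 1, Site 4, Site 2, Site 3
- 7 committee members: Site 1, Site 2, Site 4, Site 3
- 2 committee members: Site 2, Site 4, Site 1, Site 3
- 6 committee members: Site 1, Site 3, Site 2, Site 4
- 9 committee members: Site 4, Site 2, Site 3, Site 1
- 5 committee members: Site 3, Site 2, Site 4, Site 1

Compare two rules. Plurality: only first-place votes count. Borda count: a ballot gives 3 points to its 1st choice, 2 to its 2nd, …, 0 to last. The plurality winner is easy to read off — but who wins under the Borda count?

Site 1

Plurality first-place counts: Site 4 9, Site 3 5, Site 2 2, Site 1 23 → Site 1.
Borda totals: Site 4 63, Site 3 36, Site 2 64, Site 1 71 → Site 1.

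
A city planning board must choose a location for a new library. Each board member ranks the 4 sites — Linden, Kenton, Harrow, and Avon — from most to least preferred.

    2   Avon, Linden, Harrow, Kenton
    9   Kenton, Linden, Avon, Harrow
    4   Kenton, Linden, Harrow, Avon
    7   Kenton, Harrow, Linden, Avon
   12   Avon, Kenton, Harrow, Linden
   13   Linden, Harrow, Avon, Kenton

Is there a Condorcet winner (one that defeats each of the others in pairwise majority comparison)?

Head-to-head results (47 voters total):
Linden vs Kenton: Kenton wins 32–15.
Linden vs Harrow: Linden wins 28–19.
Linden vs Avon: Linden wins 33–14.
Kenton vs Harrow: Kenton wins 32–15.
Kenton vs Avon: Avon wins 27–20.
Harrow vs Avon: Harrow wins 24–23.
No candidate beats all others: Linden beats Avon beats Kenton beats Linden, a majority cycle.

No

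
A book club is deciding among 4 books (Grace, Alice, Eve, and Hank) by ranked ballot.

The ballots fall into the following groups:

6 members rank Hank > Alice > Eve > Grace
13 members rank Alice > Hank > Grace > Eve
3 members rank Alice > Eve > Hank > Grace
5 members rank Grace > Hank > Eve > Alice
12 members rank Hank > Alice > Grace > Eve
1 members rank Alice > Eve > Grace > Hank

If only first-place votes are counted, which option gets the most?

Hank

First-place vote totals:
  Grace: 5
  Alice: 17
  Eve: 0
  Hank: 18
Hank has the most first-place votes.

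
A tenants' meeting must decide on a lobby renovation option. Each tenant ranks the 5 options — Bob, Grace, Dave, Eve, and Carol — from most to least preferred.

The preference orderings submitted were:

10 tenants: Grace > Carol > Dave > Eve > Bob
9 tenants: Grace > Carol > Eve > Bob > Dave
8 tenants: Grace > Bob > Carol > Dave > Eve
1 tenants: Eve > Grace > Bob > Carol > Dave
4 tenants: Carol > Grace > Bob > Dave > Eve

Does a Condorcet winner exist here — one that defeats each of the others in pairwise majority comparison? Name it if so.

Head-to-head results (32 voters total):
Bob vs Grace: Grace wins 32–0.
Bob vs Dave: Bob wins 22–10.
Bob vs Eve: Eve wins 20–12.
Bob vs Carol: Carol wins 23–9.
Grace vs Dave: Grace wins 32–0.
Grace vs Eve: Grace wins 31–1.
Grace vs Carol: Grace wins 28–4.
Dave vs Eve: Dave wins 22–10.
Dave vs Carol: Carol wins 32–0.
Eve vs Carol: Carol wins 31–1.
Grace beats each rival — Bob (32–0), Dave (32–0), Eve (31–1), Carol (28–4) — so Grace is the Condorcet winner.

Grace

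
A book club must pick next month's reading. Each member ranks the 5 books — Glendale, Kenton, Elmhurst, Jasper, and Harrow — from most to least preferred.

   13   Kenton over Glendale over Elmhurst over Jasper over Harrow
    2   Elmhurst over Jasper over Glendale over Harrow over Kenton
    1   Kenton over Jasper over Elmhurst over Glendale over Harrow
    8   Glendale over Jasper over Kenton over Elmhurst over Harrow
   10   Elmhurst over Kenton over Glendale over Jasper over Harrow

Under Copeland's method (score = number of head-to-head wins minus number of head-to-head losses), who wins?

Pairwise results:
  Glendale vs Kenton: Kenton wins 24–10.
  Glendale vs Elmhurst: Glendale wins 21–13.
  Glendale vs Jasper: Glendale wins 31–3.
  Glendale vs Harrow: Glendale wins 34–0.
  Kenton vs Elmhurst: Kenton wins 22–12.
  Kenton vs Jasper: Kenton wins 24–10.
  Kenton vs Harrow: Kenton wins 32–2.
  Elmhurst vs Jasper: Elmhurst wins 25–9.
  Elmhurst vs Harrow: Elmhurst wins 34–0.
  Jasper vs Harrow: Jasper wins 34–0.
Copeland scores (wins − losses):
  Glendale: 3 − 1 = 2
  Kenton: 4 − 0 = 4
  Elmhurst: 2 − 2 = 0
  Jasper: 1 − 3 = -2
  Harrow: 0 − 4 = -4
Kenton has the best Copeland score.

Kenton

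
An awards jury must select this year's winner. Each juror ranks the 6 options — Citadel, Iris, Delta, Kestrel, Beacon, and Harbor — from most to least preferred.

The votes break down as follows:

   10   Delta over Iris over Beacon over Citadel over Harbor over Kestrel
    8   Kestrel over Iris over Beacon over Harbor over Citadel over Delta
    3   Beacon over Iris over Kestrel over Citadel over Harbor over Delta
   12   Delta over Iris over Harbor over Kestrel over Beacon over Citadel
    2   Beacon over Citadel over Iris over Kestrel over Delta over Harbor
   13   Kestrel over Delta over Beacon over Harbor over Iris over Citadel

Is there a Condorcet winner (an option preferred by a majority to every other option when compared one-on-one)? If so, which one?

Head-to-head results (48 voters total):
Citadel vs Iris: Iris wins 46–2.
Citadel vs Delta: Delta wins 35–13.
Citadel vs Kestrel: Kestrel wins 36–12.
Citadel vs Beacon: Beacon wins 48–0.
Citadel vs Harbor: Harbor wins 33–15.
Iris vs Delta: Delta wins 35–13.
Iris vs Kestrel: Iris wins 27–21.
Iris vs Beacon: Iris wins 30–18.
Iris vs Harbor: Iris wins 35–13.
Delta vs Kestrel: Kestrel wins 26–22.
Delta vs Beacon: Delta wins 35–13.
Delta vs Harbor: Delta wins 37–11.
Kestrel vs Beacon: Kestrel wins 33–15.
Kestrel vs Harbor: Kestrel wins 26–22.
Beacon vs Harbor: Beacon wins 36–12.
No candidate beats all others: Iris beats Kestrel beats Delta beats Iris, a majority cycle.

None — there is no Condorcet winner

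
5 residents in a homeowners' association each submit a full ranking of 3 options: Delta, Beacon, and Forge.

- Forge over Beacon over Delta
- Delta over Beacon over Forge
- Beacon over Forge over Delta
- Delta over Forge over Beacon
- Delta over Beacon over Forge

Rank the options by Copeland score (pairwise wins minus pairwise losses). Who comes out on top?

Pairwise results:
  Delta vs Beacon: Delta wins 3–2.
  Delta vs Forge: Delta wins 3–2.
  Beacon vs Forge: Beacon wins 3–2.
Copeland scores (wins − losses):
  Delta: 2 − 0 = 2
  Beacon: 1 − 1 = 0
  Forge: 0 − 2 = -2
Delta has the best Copeland score.

Delta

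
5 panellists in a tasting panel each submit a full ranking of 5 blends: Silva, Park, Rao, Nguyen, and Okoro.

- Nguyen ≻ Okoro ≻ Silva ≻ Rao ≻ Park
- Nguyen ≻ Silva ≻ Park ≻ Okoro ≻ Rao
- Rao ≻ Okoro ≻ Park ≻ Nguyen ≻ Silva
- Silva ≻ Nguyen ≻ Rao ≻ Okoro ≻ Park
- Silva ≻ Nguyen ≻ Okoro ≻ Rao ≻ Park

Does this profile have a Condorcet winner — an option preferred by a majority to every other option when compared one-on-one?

Yes

Head-to-head results (5 voters total):
Silva vs Park: Silva wins 4–1.
Silva vs Rao: Silva wins 4–1.
Silva vs Nguyen: Nguyen wins 3–2.
Silva vs Okoro: Silva wins 3–2.
Park vs Rao: Rao wins 4–1.
Park vs Nguyen: Nguyen wins 4–1.
Park vs Okoro: Okoro wins 4–1.
Rao vs Nguyen: Nguyen wins 4–1.
Rao vs Okoro: Okoro wins 3–2.
Nguyen vs Okoro: Nguyen wins 4–1.
Nguyen beats each rival — Silva (3–2), Park (4–1), Rao (4–1), Okoro (4–1) — so Nguyen is the Condorcet winner.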